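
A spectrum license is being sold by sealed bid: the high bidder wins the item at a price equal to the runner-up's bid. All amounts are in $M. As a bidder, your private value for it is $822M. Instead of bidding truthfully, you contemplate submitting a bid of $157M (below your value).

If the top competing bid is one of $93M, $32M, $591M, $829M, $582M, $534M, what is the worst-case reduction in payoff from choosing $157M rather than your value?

$288M

$93M: same outcome either way → loss $0M.
$32M: same outcome either way → loss $0M.
$591M: truthful gives $231M, deviation gives $0M → loss $231M.
$829M: same outcome either way → loss $0M.
$582M: truthful gives $240M, deviation gives $0M → loss $240M.
$534M: truthful gives $288M, deviation gives $0M → loss $288M.
Maximum loss: $288M.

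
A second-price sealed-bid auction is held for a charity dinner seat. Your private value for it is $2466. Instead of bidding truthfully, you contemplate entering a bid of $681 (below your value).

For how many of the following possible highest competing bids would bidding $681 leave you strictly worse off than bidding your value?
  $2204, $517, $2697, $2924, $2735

1

The deviation hurts exactly when the highest competing bid lies strictly between $681 and $2466 — underbidding then forfeits a profitable win.
$2204: inside the interval → strictly worse (loss $262).
$517: below both → same outcome either way.
$2697: above both → same outcome either way.
$2924: above both → same outcome either way.
$2735: above both → same outcome either way.
Count: 1.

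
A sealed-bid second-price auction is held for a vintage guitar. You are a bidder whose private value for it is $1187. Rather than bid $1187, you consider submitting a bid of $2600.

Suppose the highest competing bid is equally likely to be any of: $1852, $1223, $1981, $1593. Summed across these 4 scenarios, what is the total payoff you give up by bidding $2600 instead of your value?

$1901

The deviation costs you only when the competing bid falls strictly between $1187 and $2600; elsewhere both bids give the same outcome.
$1852: truthful payoff $0, deviation payoff −$665 → loss $665.
$1223: truthful payoff $0, deviation payoff −$36 → loss $36.
$1981: truthful payoff $0, deviation payoff −$794 → loss $794.
$1593: truthful payoff $0, deviation payoff −$406 → loss $406.
Total loss = $665 + $36 + $794 + $406 = $1901.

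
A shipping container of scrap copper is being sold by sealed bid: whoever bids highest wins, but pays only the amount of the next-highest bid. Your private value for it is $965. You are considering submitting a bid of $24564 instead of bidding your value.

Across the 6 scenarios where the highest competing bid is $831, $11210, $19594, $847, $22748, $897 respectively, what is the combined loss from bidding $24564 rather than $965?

$50657

The deviation costs you only when the competing bid falls strictly between $965 and $24564; elsewhere both bids give the same outcome.
$831: outcomes coincide → loss $0.
$11210: truthful payoff $0, deviation payoff −$10245 → loss $10245.
$19594: truthful payoff $0, deviation payoff −$18629 → loss $18629.
$847: outcomes coincide → loss $0.
$22748: truthful payoff $0, deviation payoff −$21783 → loss $21783.
$897: outcomes coincide → loss $0.
Total loss = $10245 + $18629 + $21783 = $50657.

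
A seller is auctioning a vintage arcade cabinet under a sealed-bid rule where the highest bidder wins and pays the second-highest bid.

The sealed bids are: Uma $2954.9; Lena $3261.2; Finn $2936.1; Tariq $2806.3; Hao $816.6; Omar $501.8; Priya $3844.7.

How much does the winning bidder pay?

Highest bid: Priya at $3844.7, so Priya wins.
Second-highest bid: Lena at $3261.2 — that is the price the winner pays.

$3261.2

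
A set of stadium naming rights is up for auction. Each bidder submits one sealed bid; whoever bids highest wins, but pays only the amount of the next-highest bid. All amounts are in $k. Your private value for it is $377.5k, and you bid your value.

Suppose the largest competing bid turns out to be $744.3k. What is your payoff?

Your bid $377.5k is below the highest competing bid $744.3k, so you lose.
A losing bidder pays nothing and receives nothing: payoff = $0k.

$0k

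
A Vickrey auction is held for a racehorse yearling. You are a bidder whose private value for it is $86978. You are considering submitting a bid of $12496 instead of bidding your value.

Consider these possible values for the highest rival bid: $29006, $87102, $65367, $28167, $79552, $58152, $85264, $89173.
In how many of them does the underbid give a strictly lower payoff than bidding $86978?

The deviation hurts exactly when the highest competing bid lies strictly between $12496 and $86978 — underbidding then forfeits a profitable win.
$29006: inside the interval → strictly worse (loss $57972).
$87102: above both → same outcome either way.
$65367: inside the interval → strictly worse (loss $21611).
$28167: inside the interval → strictly worse (loss $58811).
$79552: inside the interval → strictly worse (loss $7426).
$58152: inside the interval → strictly worse (loss $28826).
$85264: inside the interval → strictly worse (loss $1714).
$89173: above both → same outcome either way.
Count: 6.

6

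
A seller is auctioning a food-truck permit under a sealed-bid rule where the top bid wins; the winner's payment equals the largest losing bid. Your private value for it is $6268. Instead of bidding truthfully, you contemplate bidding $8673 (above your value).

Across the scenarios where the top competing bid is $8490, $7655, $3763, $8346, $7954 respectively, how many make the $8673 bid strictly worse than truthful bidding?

The deviation hurts exactly when the highest competing bid lies strictly between $6268 and $8673 — overbidding then wins at a price above your value.
$8490: inside the interval → strictly worse (loss $2222).
$7655: inside the interval → strictly worse (loss $1387).
$3763: below both → same outcome either way.
$8346: inside the interval → strictly worse (loss $2078).
$7954: inside the interval → strictly worse (loss $1686).
Count: 4.

4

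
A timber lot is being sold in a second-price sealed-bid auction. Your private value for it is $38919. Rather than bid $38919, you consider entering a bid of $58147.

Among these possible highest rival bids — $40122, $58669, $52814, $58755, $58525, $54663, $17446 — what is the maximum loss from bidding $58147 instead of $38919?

$15744

$40122: truthful gives $0, deviation gives −$1203 → loss $1203.
$58669: same outcome either way → loss $0.
$52814: truthful gives $0, deviation gives −$13895 → loss $13895.
$58755: same outcome either way → loss $0.
$58525: same outcome either way → loss $0.
$54663: truthful gives $0, deviation gives −$15744 → loss $15744.
$17446: same outcome either way → loss $0.
Maximum loss: $15744.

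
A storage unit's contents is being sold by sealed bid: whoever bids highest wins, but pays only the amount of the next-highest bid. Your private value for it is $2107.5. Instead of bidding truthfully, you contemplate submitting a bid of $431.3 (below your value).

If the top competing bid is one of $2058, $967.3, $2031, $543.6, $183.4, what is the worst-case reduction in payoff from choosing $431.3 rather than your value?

$1563.9

$2058: truthful gives $49.5, deviation gives $0 → loss $49.5.
$967.3: truthful gives $1140.2, deviation gives $0 → loss $1140.2.
$2031: truthful gives $76.5, deviation gives $0 → loss $76.5.
$543.6: truthful gives $1563.9, deviation gives $0 → loss $1563.9.
$183.4: same outcome either way → loss $0.
Maximum loss: $1563.9.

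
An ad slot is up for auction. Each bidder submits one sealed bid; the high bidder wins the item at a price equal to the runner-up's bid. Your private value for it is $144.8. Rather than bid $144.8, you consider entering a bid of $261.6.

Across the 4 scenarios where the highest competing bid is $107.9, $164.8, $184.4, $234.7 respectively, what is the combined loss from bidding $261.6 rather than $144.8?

The deviation costs you only when the competing bid falls strictly between $144.8 and $261.6; elsewhere both bids give the same outcome.
$107.9: outcomes coincide → loss $0.
$164.8: truthful payoff $0, deviation payoff −$20 → loss $20.
$184.4: truthful payoff $0, deviation payoff −$39.6 → loss $39.6.
$234.7: truthful payoff $0, deviation payoff −$89.9 → loss $89.9.
Total loss = $20 + $39.6 + $89.9 = $149.5.

$149.5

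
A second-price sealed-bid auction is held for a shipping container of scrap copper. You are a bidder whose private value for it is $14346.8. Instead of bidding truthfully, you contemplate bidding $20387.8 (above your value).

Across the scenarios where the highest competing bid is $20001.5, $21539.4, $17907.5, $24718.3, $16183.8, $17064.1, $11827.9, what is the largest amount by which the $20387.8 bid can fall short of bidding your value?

$20001.5: truthful gives $0, deviation gives −$5654.7 → loss $5654.7.
$21539.4: same outcome either way → loss $0.
$17907.5: truthful gives $0, deviation gives −$3560.7 → loss $3560.7.
$24718.3: same outcome either way → loss $0.
$16183.8: truthful gives $0, deviation gives −$1837 → loss $1837.
$17064.1: truthful gives $0, deviation gives −$2717.3 → loss $2717.3.
$11827.9: same outcome either way → loss $0.
Maximum loss: $5654.7.

$5654.7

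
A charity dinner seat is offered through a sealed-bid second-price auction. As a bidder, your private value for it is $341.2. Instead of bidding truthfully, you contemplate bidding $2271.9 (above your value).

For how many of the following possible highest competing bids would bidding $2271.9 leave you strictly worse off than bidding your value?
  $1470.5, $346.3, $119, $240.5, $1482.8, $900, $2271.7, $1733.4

6

The deviation hurts exactly when the highest competing bid lies strictly between $341.2 and $2271.9 — overbidding then wins at a price above your value.
$1470.5: inside the interval → strictly worse (loss $1129.3).
$346.3: inside the interval → strictly worse (loss $5.1).
$119: below both → same outcome either way.
$240.5: below both → same outcome either way.
$1482.8: inside the interval → strictly worse (loss $1141.6).
$900: inside the interval → strictly worse (loss $558.8).
$2271.7: inside the interval → strictly worse (loss $1930.5).
$1733.4: inside the interval → strictly worse (loss $1392.2).
Count: 6.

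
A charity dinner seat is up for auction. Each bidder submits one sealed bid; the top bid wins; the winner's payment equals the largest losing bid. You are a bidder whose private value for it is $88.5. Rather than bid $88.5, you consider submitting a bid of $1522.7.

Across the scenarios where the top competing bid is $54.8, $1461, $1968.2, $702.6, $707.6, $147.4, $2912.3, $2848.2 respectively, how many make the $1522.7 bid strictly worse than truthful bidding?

4

The deviation hurts exactly when the highest competing bid lies strictly between $88.5 and $1522.7 — overbidding then wins at a price above your value.
$54.8: below both → same outcome either way.
$1461: inside the interval → strictly worse (loss $1372.5).
$1968.2: above both → same outcome either way.
$702.6: inside the interval → strictly worse (loss $614.1).
$707.6: inside the interval → strictly worse (loss $619.1).
$147.4: inside the interval → strictly worse (loss $58.9).
$2912.3: above both → same outcome either way.
$2848.2: above both → same outcome either way.
Count: 4.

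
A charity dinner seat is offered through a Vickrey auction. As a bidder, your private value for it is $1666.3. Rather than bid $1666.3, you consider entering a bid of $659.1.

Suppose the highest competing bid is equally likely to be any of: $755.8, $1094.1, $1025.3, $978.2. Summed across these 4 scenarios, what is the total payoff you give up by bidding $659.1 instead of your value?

The deviation costs you only when the competing bid falls strictly between $659.1 and $1666.3; elsewhere both bids give the same outcome.
$755.8: truthful payoff $910.5, deviation payoff $0 → loss $910.5.
$1094.1: truthful payoff $572.2, deviation payoff $0 → loss $572.2.
$1025.3: truthful payoff $641, deviation payoff $0 → loss $641.
$978.2: truthful payoff $688.1, deviation payoff $0 → loss $688.1.
Total loss = $910.5 + $572.2 + $641 + $688.1 = $2811.8.
Truthful bidding weakly dominates here: raising your bid can only win items priced above your value, and lowering it can only forfeit items priced below.

$2811.8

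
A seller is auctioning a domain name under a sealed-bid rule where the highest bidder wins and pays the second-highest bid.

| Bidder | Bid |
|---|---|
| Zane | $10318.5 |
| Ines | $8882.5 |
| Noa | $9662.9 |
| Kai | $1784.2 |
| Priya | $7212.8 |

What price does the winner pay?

$9662.9

Highest bid: Zane at $10318.5, so Zane wins.
Second-highest bid: Noa at $9662.9 — that is the price the winner pays.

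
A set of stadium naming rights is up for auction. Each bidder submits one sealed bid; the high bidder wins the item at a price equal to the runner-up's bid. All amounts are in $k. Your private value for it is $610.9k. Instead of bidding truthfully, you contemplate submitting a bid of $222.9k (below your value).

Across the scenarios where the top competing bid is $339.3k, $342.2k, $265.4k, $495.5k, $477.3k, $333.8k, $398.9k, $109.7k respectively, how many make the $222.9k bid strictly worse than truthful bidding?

7

The deviation hurts exactly when the highest competing bid lies strictly between $222.9k and $610.9k — underbidding then forfeits a profitable win.
$339.3k: inside the interval → strictly worse (loss $271.6k).
$342.2k: inside the interval → strictly worse (loss $268.7k).
$265.4k: inside the interval → strictly worse (loss $345.5k).
$495.5k: inside the interval → strictly worse (loss $115.4k).
$477.3k: inside the interval → strictly worse (loss $133.6k).
$333.8k: inside the interval → strictly worse (loss $277.1k).
$398.9k: inside the interval → strictly worse (loss $212k).
$109.7k: below both → same outcome either way.
Count: 7.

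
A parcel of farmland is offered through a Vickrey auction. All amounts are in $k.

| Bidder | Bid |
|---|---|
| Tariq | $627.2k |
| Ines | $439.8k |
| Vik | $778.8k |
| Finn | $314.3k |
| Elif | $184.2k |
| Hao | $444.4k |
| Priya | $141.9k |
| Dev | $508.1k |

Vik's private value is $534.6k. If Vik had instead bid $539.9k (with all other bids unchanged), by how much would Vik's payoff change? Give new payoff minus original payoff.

The highest bid among the other bidders is $627.2k; Vik's bid doesn't change that.
Original bid $778.8k: Vik is highest, pays the top rival bid $627.2k; payoff $534.6k − $627.2k = −$92.6k.
Alternative bid $539.9k: Vik is not highest (top rival bid is $627.2k); payoff $0k.
Change in payoff = $0k − (−$92.6k) = $92.6k.

$92.6k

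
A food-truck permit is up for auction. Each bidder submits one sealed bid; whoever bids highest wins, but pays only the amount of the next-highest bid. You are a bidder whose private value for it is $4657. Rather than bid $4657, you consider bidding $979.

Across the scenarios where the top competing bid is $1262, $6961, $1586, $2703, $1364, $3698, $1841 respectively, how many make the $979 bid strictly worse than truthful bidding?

6

The deviation hurts exactly when the highest competing bid lies strictly between $979 and $4657 — underbidding then forfeits a profitable win.
$1262: inside the interval → strictly worse (loss $3395).
$6961: above both → same outcome either way.
$1586: inside the interval → strictly worse (loss $3071).
$2703: inside the interval → strictly worse (loss $1954).
$1364: inside the interval → strictly worse (loss $3293).
$3698: inside the interval → strictly worse (loss $959).
$1841: inside the interval → strictly worse (loss $2816).
Count: 6.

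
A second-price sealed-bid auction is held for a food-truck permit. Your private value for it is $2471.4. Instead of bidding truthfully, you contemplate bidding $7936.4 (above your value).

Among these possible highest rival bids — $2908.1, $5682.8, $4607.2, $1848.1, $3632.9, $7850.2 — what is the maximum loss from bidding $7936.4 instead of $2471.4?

$2908.1: truthful gives $0, deviation gives −$436.7 → loss $436.7.
$5682.8: truthful gives $0, deviation gives −$3211.4 → loss $3211.4.
$4607.2: truthful gives $0, deviation gives −$2135.8 → loss $2135.8.
$1848.1: same outcome either way → loss $0.
$3632.9: truthful gives $0, deviation gives −$1161.5 → loss $1161.5.
$7850.2: truthful gives $0, deviation gives −$5378.8 → loss $5378.8.
Maximum loss: $5378.8.

$5378.8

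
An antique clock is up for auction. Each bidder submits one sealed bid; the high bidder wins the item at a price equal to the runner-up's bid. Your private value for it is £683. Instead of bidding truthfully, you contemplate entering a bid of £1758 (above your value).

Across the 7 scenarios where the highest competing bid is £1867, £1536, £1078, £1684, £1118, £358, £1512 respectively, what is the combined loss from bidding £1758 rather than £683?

£3513

The deviation costs you only when the competing bid falls strictly between £683 and £1758; elsewhere both bids give the same outcome.
£1867: outcomes coincide → loss £0.
£1536: truthful payoff £0, deviation payoff −£853 → loss £853.
£1078: truthful payoff £0, deviation payoff −£395 → loss £395.
£1684: truthful payoff £0, deviation payoff −£1001 → loss £1001.
£1118: truthful payoff £0, deviation payoff −£435 → loss £435.
£358: outcomes coincide → loss £0.
£1512: truthful payoff £0, deviation payoff −£829 → loss £829.
Total loss = £853 + £395 + £1001 + £435 + £829 = £3513.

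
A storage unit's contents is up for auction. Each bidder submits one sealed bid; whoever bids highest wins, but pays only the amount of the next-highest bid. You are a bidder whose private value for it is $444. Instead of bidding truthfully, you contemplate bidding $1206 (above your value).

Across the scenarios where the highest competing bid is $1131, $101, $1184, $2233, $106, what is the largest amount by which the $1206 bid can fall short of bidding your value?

$740

$1131: truthful gives $0, deviation gives −$687 → loss $687.
$101: same outcome either way → loss $0.
$1184: truthful gives $0, deviation gives −$740 → loss $740.
$2233: same outcome either way → loss $0.
$106: same outcome either way → loss $0.
Maximum loss: $740.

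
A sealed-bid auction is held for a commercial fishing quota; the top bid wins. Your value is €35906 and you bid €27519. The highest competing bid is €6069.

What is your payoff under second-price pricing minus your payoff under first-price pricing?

€21450

You have the highest bid, so you win under either rule.
Second-price: pay €6069 → payoff €29837.
First-price: pay your own bid €27519 → payoff €8387.
Difference = €29837 − (€8387) = €21450.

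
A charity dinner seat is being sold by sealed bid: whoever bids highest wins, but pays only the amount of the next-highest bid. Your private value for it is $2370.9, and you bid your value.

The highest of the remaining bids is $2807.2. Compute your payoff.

$0

Your bid $2370.9 is below the highest competing bid $2807.2, so you lose.
A losing bidder pays nothing and receives nothing: payoff = $0.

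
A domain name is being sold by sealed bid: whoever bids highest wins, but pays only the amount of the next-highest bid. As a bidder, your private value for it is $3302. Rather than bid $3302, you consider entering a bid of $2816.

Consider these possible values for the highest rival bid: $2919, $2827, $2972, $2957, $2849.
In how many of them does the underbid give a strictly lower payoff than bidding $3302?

5

The deviation hurts exactly when the highest competing bid lies strictly between $2816 and $3302 — underbidding then forfeits a profitable win.
$2919: inside the interval → strictly worse (loss $383).
$2827: inside the interval → strictly worse (loss $475).
$2972: inside the interval → strictly worse (loss $330).
$2957: inside the interval → strictly worse (loss $345).
$2849: inside the interval → strictly worse (loss $453).
Count: 5.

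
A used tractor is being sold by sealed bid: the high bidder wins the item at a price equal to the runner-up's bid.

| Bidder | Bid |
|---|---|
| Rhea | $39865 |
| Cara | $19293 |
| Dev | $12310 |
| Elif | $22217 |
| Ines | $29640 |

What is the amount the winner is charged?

Highest bid: Rhea at $39865, so Rhea wins.
Second-highest bid: Ines at $29640 — that is the price the winner pays.

$29640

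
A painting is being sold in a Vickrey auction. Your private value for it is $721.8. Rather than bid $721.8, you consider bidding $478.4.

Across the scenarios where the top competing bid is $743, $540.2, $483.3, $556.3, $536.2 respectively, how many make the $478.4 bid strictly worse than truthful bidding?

The deviation hurts exactly when the highest competing bid lies strictly between $478.4 and $721.8 — underbidding then forfeits a profitable win.
$743: above both → same outcome either way.
$540.2: inside the interval → strictly worse (loss $181.6).
$483.3: inside the interval → strictly worse (loss $238.5).
$556.3: inside the interval → strictly worse (loss $165.5).
$536.2: inside the interval → strictly worse (loss $185.6).
Count: 4.

4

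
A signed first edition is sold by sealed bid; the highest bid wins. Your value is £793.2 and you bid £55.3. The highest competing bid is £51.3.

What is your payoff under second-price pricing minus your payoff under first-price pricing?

£4

You have the highest bid, so you win under either rule.
Second-price: pay £51.3 → payoff £741.9.
First-price: pay your own bid £55.3 → payoff £737.9.
Difference = £741.9 − (£737.9) = £4.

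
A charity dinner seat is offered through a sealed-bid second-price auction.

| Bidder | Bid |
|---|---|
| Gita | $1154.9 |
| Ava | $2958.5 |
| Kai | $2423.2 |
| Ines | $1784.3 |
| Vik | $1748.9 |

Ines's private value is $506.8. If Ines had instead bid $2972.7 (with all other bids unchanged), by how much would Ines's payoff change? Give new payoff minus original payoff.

The highest bid among the other bidders is $2958.5; Ines's bid doesn't change that.
Original bid $1784.3: Ines is not highest (top rival bid is $2958.5); payoff $0.
Alternative bid $2972.7: Ines is highest, pays the top rival bid $2958.5; payoff $506.8 − $2958.5 = −$2451.7.
Change in payoff = −$2451.7 − ($0) = −$2451.7.

−$2451.7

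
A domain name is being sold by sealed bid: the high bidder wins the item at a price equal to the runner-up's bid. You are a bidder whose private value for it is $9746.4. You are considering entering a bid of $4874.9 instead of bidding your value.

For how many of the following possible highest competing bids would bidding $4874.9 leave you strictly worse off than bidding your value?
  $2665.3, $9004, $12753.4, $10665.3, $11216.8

The deviation hurts exactly when the highest competing bid lies strictly between $4874.9 and $9746.4 — underbidding then forfeits a profitable win.
$2665.3: below both → same outcome either way.
$9004: inside the interval → strictly worse (loss $742.4).
$12753.4: above both → same outcome either way.
$10665.3: above both → same outcome either way.
$11216.8: above both → same outcome either way.
Count: 1.

1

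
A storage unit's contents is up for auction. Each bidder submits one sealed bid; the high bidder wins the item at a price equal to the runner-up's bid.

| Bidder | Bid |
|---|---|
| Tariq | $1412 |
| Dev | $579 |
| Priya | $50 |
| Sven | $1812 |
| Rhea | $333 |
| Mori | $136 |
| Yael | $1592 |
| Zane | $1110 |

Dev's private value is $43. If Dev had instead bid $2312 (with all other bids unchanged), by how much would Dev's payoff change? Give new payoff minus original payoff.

−$1769

The highest bid among the other bidders is $1812; Dev's bid doesn't change that.
Original bid $579: Dev is not highest (top rival bid is $1812); payoff $0.
Alternative bid $2312: Dev is highest, pays the top rival bid $1812; payoff $43 − $1812 = −$1769.
Change in payoff = −$1769 − ($0) = −$1769.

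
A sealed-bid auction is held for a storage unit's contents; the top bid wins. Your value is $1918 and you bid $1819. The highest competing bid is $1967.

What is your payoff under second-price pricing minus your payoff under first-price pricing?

Your bid $1819 is below $1967, so you lose under either rule.
Payoff is $0 in both cases; difference = $0.

$0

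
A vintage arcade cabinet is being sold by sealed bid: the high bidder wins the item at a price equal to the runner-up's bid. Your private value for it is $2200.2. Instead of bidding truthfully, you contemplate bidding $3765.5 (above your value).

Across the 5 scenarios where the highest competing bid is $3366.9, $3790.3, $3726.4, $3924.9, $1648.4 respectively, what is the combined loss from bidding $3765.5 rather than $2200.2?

$2692.9

The deviation costs you only when the competing bid falls strictly between $2200.2 and $3765.5; elsewhere both bids give the same outcome.
$3366.9: truthful payoff $0, deviation payoff −$1166.7 → loss $1166.7.
$3790.3: outcomes coincide → loss $0.
$3726.4: truthful payoff $0, deviation payoff −$1526.2 → loss $1526.2.
$3924.9: outcomes coincide → loss $0.
$1648.4: outcomes coincide → loss $0.
Total loss = $1166.7 + $1526.2 = $2692.9.
Because the price is fixed by the runner-up's bid, deviating from your value can only change a good outcome into a bad one — never the reverse.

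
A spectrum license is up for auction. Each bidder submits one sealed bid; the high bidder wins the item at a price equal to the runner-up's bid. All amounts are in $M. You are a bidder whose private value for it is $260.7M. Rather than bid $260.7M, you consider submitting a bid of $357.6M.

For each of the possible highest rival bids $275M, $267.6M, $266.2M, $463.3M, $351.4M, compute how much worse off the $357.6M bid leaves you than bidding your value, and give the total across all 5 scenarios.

$117.4M

The deviation costs you only when the competing bid falls strictly between $260.7M and $357.6M; elsewhere both bids give the same outcome.
$275M: truthful payoff $0M, deviation payoff −$14.3M → loss $14.3M.
$267.6M: truthful payoff $0M, deviation payoff −$6.9M → loss $6.9M.
$266.2M: truthful payoff $0M, deviation payoff −$5.5M → loss $5.5M.
$463.3M: outcomes coincide → loss $0M.
$351.4M: truthful payoff $0M, deviation payoff −$90.7M → loss $90.7M.
Total loss = $14.3M + $6.9M + $5.5M + $90.7M = $117.4M.
Truthful bidding weakly dominates here: raising your bid can only win items priced above your value, and lowering it can only forfeit items priced below.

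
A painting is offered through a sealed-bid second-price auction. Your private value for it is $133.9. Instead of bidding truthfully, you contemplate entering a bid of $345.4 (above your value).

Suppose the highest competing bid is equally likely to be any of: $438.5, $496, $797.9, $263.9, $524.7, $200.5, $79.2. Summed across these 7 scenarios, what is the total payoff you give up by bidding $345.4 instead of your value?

The deviation costs you only when the competing bid falls strictly between $133.9 and $345.4; elsewhere both bids give the same outcome.
$438.5: outcomes coincide → loss $0.
$496: outcomes coincide → loss $0.
$797.9: outcomes coincide → loss $0.
$263.9: truthful payoff $0, deviation payoff −$130 → loss $130.
$524.7: outcomes coincide → loss $0.
$200.5: truthful payoff $0, deviation payoff −$66.6 → loss $66.6.
$79.2: outcomes coincide → loss $0.
Total loss = $130 + $66.6 = $196.6.

$196.6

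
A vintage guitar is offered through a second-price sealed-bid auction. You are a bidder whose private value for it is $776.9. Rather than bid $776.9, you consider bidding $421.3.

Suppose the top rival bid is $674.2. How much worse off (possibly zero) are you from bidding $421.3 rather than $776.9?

Bidding your value $776.9: you win (since $776.9 > $674.2) and pay $674.2. Payoff $102.7.
Bidding $421.3: you lose. Payoff $0.
The competing bid $674.2 lies between your shaded bid and your value, so underbidding forfeits an item you could have won at a profitable price.
Loss from deviating = $102.7 − ($0) = $102.7.

$102.7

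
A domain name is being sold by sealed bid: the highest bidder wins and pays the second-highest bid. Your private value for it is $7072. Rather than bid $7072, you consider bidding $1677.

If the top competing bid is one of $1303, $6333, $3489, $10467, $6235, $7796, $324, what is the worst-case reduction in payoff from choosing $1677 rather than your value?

$3583

$1303: same outcome either way → loss $0.
$6333: truthful gives $739, deviation gives $0 → loss $739.
$3489: truthful gives $3583, deviation gives $0 → loss $3583.
$10467: same outcome either way → loss $0.
$6235: truthful gives $837, deviation gives $0 → loss $837.
$7796: same outcome either way → loss $0.
$324: same outcome either way → loss $0.
Maximum loss: $3583.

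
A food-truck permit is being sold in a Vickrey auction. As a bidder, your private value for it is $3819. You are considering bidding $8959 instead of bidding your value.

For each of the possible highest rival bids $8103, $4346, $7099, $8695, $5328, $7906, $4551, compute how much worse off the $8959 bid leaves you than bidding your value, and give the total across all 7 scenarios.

$19295

The deviation costs you only when the competing bid falls strictly between $3819 and $8959; elsewhere both bids give the same outcome.
$8103: truthful payoff $0, deviation payoff −$4284 → loss $4284.
$4346: truthful payoff $0, deviation payoff −$527 → loss $527.
$7099: truthful payoff $0, deviation payoff −$3280 → loss $3280.
$8695: truthful payoff $0, deviation payoff −$4876 → loss $4876.
$5328: truthful payoff $0, deviation payoff −$1509 → loss $1509.
$7906: truthful payoff $0, deviation payoff −$4087 → loss $4087.
$4551: truthful payoff $0, deviation payoff −$732 → loss $732.
Total loss = $4284 + $527 + $3280 + $4876 + $1509 + $4087 + $732 = $19295.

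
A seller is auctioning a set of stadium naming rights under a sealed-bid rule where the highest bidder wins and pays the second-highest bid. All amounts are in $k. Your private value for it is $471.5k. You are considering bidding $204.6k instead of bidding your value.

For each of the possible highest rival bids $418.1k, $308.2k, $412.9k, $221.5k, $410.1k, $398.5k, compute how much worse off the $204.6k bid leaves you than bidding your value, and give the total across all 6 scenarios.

$659.7k

The deviation costs you only when the competing bid falls strictly between $204.6k and $471.5k; elsewhere both bids give the same outcome.
$418.1k: truthful payoff $53.4k, deviation payoff $0k → loss $53.4k.
$308.2k: truthful payoff $163.3k, deviation payoff $0k → loss $163.3k.
$412.9k: truthful payoff $58.6k, deviation payoff $0k → loss $58.6k.
$221.5k: truthful payoff $250k, deviation payoff $0k → loss $250k.
$410.1k: truthful payoff $61.4k, deviation payoff $0k → loss $61.4k.
$398.5k: truthful payoff $73k, deviation payoff $0k → loss $73k.
Total loss = $53.4k + $163.3k + $58.6k + $250k + $61.4k + $73k = $659.7k.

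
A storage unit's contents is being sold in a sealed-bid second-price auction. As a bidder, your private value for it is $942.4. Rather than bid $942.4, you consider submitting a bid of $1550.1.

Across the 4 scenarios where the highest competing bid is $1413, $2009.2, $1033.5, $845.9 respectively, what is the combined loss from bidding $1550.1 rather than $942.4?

$561.7

The deviation costs you only when the competing bid falls strictly between $942.4 and $1550.1; elsewhere both bids give the same outcome.
$1413: truthful payoff $0, deviation payoff −$470.6 → loss $470.6.
$2009.2: outcomes coincide → loss $0.
$1033.5: truthful payoff $0, deviation payoff −$91.1 → loss $91.1.
$845.9: outcomes coincide → loss $0.
Total loss = $470.6 + $91.1 = $561.7.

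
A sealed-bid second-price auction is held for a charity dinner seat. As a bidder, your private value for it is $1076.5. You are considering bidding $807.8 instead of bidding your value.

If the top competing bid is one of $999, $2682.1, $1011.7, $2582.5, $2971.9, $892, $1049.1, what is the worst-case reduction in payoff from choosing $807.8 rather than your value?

$999: truthful gives $77.5, deviation gives $0 → loss $77.5.
$2682.1: same outcome either way → loss $0.
$1011.7: truthful gives $64.8, deviation gives $0 → loss $64.8.
$2582.5: same outcome either way → loss $0.
$2971.9: same outcome either way → loss $0.
$892: truthful gives $184.5, deviation gives $0 → loss $184.5.
$1049.1: truthful gives $27.4, deviation gives $0 → loss $27.4.
Maximum loss: $184.5.

$184.5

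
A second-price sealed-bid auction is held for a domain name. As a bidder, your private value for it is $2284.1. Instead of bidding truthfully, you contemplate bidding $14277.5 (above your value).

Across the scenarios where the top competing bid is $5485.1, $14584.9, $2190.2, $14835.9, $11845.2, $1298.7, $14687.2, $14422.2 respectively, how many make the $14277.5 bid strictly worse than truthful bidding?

2

The deviation hurts exactly when the highest competing bid lies strictly between $2284.1 and $14277.5 — overbidding then wins at a price above your value.
$5485.1: inside the interval → strictly worse (loss $3201).
$14584.9: above both → same outcome either way.
$2190.2: below both → same outcome either way.
$14835.9: above both → same outcome either way.
$11845.2: inside the interval → strictly worse (loss $9561.1).
$1298.7: below both → same outcome either way.
$14687.2: above both → same outcome either way.
$14422.2: above both → same outcome either way.
Count: 2.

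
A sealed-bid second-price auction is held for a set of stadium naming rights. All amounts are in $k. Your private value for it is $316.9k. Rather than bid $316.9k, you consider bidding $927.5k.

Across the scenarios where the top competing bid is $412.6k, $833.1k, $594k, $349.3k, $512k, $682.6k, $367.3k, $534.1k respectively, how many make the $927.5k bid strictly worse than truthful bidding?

8

The deviation hurts exactly when the highest competing bid lies strictly between $316.9k and $927.5k — overbidding then wins at a price above your value.
$412.6k: inside the interval → strictly worse (loss $95.7k).
$833.1k: inside the interval → strictly worse (loss $516.2k).
$594k: inside the interval → strictly worse (loss $277.1k).
$349.3k: inside the interval → strictly worse (loss $32.4k).
$512k: inside the interval → strictly worse (loss $195.1k).
$682.6k: inside the interval → strictly worse (loss $365.7k).
$367.3k: inside the interval → strictly worse (loss $50.4k).
$534.1k: inside the interval → strictly worse (loss $217.2k).
Count: 8.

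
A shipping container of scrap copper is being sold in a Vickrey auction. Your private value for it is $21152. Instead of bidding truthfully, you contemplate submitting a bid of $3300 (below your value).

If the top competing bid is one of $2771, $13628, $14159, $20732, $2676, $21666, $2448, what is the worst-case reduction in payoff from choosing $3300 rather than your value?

$2771: same outcome either way → loss $0.
$13628: truthful gives $7524, deviation gives $0 → loss $7524.
$14159: truthful gives $6993, deviation gives $0 → loss $6993.
$20732: truthful gives $420, deviation gives $0 → loss $420.
$2676: same outcome either way → loss $0.
$21666: same outcome either way → loss $0.
$2448: same outcome either way → loss $0.
Maximum loss: $7524.

$7524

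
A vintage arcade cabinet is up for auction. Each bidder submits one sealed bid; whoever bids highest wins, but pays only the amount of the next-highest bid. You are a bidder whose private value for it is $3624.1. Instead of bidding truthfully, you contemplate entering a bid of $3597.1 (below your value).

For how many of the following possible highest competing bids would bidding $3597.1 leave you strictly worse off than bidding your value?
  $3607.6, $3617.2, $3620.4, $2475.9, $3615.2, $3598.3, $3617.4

6

The deviation hurts exactly when the highest competing bid lies strictly between $3597.1 and $3624.1 — underbidding then forfeits a profitable win.
$3607.6: inside the interval → strictly worse (loss $16.5).
$3617.2: inside the interval → strictly worse (loss $6.9).
$3620.4: inside the interval → strictly worse (loss $3.7).
$2475.9: below both → same outcome either way.
$3615.2: inside the interval → strictly worse (loss $8.9).
$3598.3: inside the interval → strictly worse (loss $25.8).
$3617.4: inside the interval → strictly worse (loss $6.7).
Count: 6.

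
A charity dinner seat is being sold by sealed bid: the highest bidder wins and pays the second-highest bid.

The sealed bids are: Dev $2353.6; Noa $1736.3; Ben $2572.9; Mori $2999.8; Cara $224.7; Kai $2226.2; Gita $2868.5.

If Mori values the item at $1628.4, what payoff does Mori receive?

−$1240.1

Highest bid: Mori at $2999.8, so Mori wins.
Second-highest bid: Gita at $2868.5 — that is the price the winner pays.
Mori's payoff = value − price = $1628.4 − $2868.5 = −$1240.1.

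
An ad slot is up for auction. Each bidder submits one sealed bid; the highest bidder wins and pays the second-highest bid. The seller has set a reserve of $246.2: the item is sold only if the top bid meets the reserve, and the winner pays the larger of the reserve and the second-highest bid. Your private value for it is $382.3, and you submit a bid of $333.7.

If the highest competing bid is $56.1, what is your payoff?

$136.1

Your bid $333.7 is the highest and exceeds the reserve.
Price = max(second-highest bid, reserve) = max($56.1, $246.2) = $246.2.
Payoff = $382.3 − $246.2 = $136.1.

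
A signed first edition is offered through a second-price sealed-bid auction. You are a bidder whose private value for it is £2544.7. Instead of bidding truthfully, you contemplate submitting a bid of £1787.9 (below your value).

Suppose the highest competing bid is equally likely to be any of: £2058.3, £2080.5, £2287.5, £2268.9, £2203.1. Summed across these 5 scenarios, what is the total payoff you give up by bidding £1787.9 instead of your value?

The deviation costs you only when the competing bid falls strictly between £1787.9 and £2544.7; elsewhere both bids give the same outcome.
£2058.3: truthful payoff £486.4, deviation payoff £0 → loss £486.4.
£2080.5: truthful payoff £464.2, deviation payoff £0 → loss £464.2.
£2287.5: truthful payoff £257.2, deviation payoff £0 → loss £257.2.
£2268.9: truthful payoff £275.8, deviation payoff £0 → loss £275.8.
£2203.1: truthful payoff £341.6, deviation payoff £0 → loss £341.6.
Total loss = £486.4 + £464.2 + £257.2 + £275.8 + £341.6 = £1825.2.
Because the price is fixed by the runner-up's bid, deviating from your value can only change a good outcome into a bad one — never the reverse.

£1825.2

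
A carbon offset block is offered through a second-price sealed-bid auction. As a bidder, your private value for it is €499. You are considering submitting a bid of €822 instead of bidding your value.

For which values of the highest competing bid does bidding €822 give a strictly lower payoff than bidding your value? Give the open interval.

(€499, €822)

If the competing bid is below €499, both bids win at the same price — no difference.
If it is above €822, both bids lose — no difference.
If it lies strictly between €499 and €822, bidding your value loses (payoff 0) while bidding €822 wins at a price above your value (payoff negative).
So the deviation strictly hurts on the open interval (€499, €822).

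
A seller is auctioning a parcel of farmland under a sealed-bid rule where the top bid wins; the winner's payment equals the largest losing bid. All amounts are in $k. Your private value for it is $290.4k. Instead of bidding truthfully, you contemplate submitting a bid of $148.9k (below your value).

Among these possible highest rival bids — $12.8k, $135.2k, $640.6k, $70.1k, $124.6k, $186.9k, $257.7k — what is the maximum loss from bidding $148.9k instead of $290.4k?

$12.8k: same outcome either way → loss $0k.
$135.2k: same outcome either way → loss $0k.
$640.6k: same outcome either way → loss $0k.
$70.1k: same outcome either way → loss $0k.
$124.6k: same outcome either way → loss $0k.
$186.9k: truthful gives $103.5k, deviation gives $0k → loss $103.5k.
$257.7k: truthful gives $32.7k, deviation gives $0k → loss $32.7k.
Maximum loss: $103.5k.

$103.5k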